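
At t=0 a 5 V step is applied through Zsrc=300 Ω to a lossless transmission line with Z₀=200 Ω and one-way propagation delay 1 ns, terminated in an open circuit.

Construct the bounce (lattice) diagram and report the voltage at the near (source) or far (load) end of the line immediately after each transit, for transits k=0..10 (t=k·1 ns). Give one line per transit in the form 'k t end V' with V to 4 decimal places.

Γ_L=1.000000, Γ_S=0.200000; launch V₁=5·200/500=2.000000
k=0 src: V=2.0000
k=1 load: inc=2.000000, refl=2.000000·1.000000=2.0000; V=0.000000+2.000000+2.000000=4.0000
k=2 src: inc=2.000000, refl=2.000000·0.200000=0.4000; V=2.000000+2.000000+0.400000=4.4000
k=3 load: inc=0.400000, refl=0.400000·1.000000=0.4000; V=4.000000+0.400000+0.400000=4.8000
k=4 src: inc=0.400000, refl=0.400000·0.200000=0.0800; V=4.400000+0.400000+0.080000=4.8800
k=5 load: inc=0.080000, refl=0.080000·1.000000=0.0800; V=4.800000+0.080000+0.080000=4.9600
k=6 src: inc=0.080000, refl=0.080000·0.200000=0.0160; V=4.880000+0.080000+0.016000=4.9760
k=7 load: inc=0.016000, refl=0.016000·1.000000=0.0160; V=4.960000+0.016000+0.016000=4.9920
k=8 src: inc=0.016000, refl=0.016000·0.200000=0.0032; V=4.976000+0.016000+0.003200=4.9952
k=9 load: inc=0.003200, refl=0.003200·1.000000=0.0032; V=4.992000+0.003200+0.003200=4.9984
k=10 src: inc=0.003200, refl=0.003200·0.200000=0.0006; V=4.995200+0.003200+0.000640=4.9990

0 0 source 2.0000
1 1 load 4.0000
2 2 source 4.4000
3 3 load 4.8000
4 4 source 4.8800
5 5 load 4.9600
6 6 source 4.9760
7 7 load 4.9920
8 8 source 4.9952
9 9 load 4.9984
10 10 source 4.9990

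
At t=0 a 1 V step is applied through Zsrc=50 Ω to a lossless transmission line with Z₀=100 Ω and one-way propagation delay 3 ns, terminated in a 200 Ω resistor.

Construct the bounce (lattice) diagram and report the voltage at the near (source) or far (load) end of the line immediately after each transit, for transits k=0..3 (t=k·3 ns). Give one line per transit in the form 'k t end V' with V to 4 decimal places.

Γ_L=0.333333, Γ_S=-0.333333; launch V₁=1·100/150=0.666667
k=0 src: V=0.6667
k=1 load: inc=0.666667, refl=0.666667·0.333333=0.2222; V=0.000000+0.666667+0.222222=0.8889
k=2 src: inc=0.222222, refl=0.222222·-0.333333=-0.0741; V=0.666667+0.222222+-0.074074=0.8148
k=3 load: inc=-0.074074, refl=-0.074074·0.333333=-0.0247; V=0.888889+-0.074074+-0.024691=0.7901

0 0 source 0.6667
1 3 load 0.8889
2 6 source 0.8148
3 9 load 0.7901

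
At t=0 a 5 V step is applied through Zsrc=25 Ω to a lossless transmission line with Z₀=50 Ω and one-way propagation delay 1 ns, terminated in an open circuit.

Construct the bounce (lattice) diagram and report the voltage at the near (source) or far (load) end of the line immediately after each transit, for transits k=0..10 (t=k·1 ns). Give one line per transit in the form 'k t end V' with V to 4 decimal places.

Γ_L=1.000000, Γ_S=-0.333333; launch V₁=5·50/75=3.333333
k=0 src: V=3.3333
k=1 load: inc=3.333333, refl=3.333333·1.000000=3.3333; V=0.000000+3.333333+3.333333=6.6667
k=2 src: inc=3.333333, refl=3.333333·-0.333333=-1.1111; V=3.333333+3.333333+-1.111111=5.5556
k=3 load: inc=-1.111111, refl=-1.111111·1.000000=-1.1111; V=6.666667+-1.111111+-1.111111=4.4444
k=4 src: inc=-1.111111, refl=-1.111111·-0.333333=0.3704; V=5.555556+-1.111111+0.370370=4.8148
k=5 load: inc=0.370370, refl=0.370370·1.000000=0.3704; V=4.444444+0.370370+0.370370=5.1852
k=6 src: inc=0.370370, refl=0.370370·-0.333333=-0.1235; V=4.814815+0.370370+-0.123457=5.0617
k=7 load: inc=-0.123457, refl=-0.123457·1.000000=-0.1235; V=5.185185+-0.123457+-0.123457=4.9383
k=8 src: inc=-0.123457, refl=-0.123457·-0.333333=0.0412; V=5.061728+-0.123457+0.041152=4.9794
k=9 load: inc=0.041152, refl=0.041152·1.000000=0.0412; V=4.938272+0.041152+0.041152=5.0206
k=10 src: inc=0.041152, refl=0.041152·-0.333333=-0.0137; V=4.979424+0.041152+-0.013717=5.0069

0 0 source 3.3333
1 1 load 6.6667
2 2 source 5.5556
3 3 load 4.4444
4 4 source 4.8148
5 5 load 5.1852
6 6 source 5.0617
7 7 load 4.9383
8 8 source 4.9794
9 9 load 5.0206
10 10 source 5.0069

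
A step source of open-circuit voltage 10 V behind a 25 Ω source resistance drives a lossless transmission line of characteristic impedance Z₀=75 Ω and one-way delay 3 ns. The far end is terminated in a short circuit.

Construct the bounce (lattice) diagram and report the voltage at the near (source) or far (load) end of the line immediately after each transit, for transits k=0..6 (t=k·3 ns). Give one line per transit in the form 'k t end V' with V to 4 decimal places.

Γ_L=-1.000000, Γ_S=-0.500000; launch V₁=10·75/100=7.500000
k=0 src: V=7.5000
k=1 load: inc=7.500000, refl=7.500000·-1.000000=-7.5000; V=0.000000+7.500000+-7.500000=0.0000
k=2 src: inc=-7.500000, refl=-7.500000·-0.500000=3.7500; V=7.500000+-7.500000+3.750000=3.7500
k=3 load: inc=3.750000, refl=3.750000·-1.000000=-3.7500; V=0.000000+3.750000+-3.750000=0.0000
k=4 src: inc=-3.750000, refl=-3.750000·-0.500000=1.8750; V=3.750000+-3.750000+1.875000=1.8750
k=5 load: inc=1.875000, refl=1.875000·-1.000000=-1.8750; V=0.000000+1.875000+-1.875000=0.0000
k=6 src: inc=-1.875000, refl=-1.875000·-0.500000=0.9375; V=1.875000+-1.875000+0.937500=0.9375

0 0 source 7.5000
1 3 load 0.0000
2 6 source 3.7500
3 9 load 0.0000
4 12 source 1.8750
5 15 load 0.0000
6 18 source 0.9375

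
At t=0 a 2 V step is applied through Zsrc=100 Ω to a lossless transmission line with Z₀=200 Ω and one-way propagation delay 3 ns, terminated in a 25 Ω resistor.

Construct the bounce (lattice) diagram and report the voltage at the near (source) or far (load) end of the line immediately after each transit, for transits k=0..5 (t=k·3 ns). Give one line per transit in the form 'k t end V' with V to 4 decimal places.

0 0 source 1.3333
1 3 load 0.2963
2 6 source 0.6420
3 9 load 0.3731
4 12 source 0.4627
5 15 load 0.3930

Γ_L=-0.777778, Γ_S=-0.333333; launch V₁=2·200/300=1.333333
k=0 src: V=1.3333
k=1 load: inc=1.333333, refl=1.333333·-0.777778=-1.0370; V=0.000000+1.333333+-1.037037=0.2963
k=2 src: inc=-1.037037, refl=-1.037037·-0.333333=0.3457; V=1.333333+-1.037037+0.345679=0.6420
k=3 load: inc=0.345679, refl=0.345679·-0.777778=-0.2689; V=0.296296+0.345679+-0.268861=0.3731
k=4 src: inc=-0.268861, refl=-0.268861·-0.333333=0.0896; V=0.641975+-0.268861+0.089620=0.4627
k=5 load: inc=0.089620, refl=0.089620·-0.777778=-0.0697; V=0.373114+0.089620+-0.069705=0.3930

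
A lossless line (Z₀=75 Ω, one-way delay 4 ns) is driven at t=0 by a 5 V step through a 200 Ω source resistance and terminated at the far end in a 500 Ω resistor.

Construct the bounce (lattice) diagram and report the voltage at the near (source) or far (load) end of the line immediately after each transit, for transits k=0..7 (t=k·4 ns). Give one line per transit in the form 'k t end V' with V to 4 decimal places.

Γ_L=0.739130, Γ_S=0.454545; launch V₁=5·75/275=1.363636
k=0 src: V=1.3636
k=1 load: inc=1.363636, refl=1.363636·0.739130=1.0079; V=0.000000+1.363636+1.007905=2.3715
k=2 src: inc=1.007905, refl=1.007905·0.454545=0.4581; V=1.363636+1.007905+0.458139=2.8297
k=3 load: inc=0.458139, refl=0.458139·0.739130=0.3386; V=2.371542+0.458139+0.338624=3.1683
k=4 src: inc=0.338624, refl=0.338624·0.454545=0.1539; V=2.829680+0.338624+0.153920=3.3222
k=5 load: inc=0.153920, refl=0.153920·0.739130=0.1138; V=3.168304+0.153920+0.113767=3.4360
k=6 src: inc=0.113767, refl=0.113767·0.454545=0.0517; V=3.322225+0.113767+0.051712=3.4877
k=7 load: inc=0.051712, refl=0.051712·0.739130=0.0382; V=3.435992+0.051712+0.038222=3.5259

0 0 source 1.3636
1 4 load 2.3715
2 8 source 2.8297
3 12 load 3.1683
4 16 source 3.3222
5 20 load 3.4360
6 24 source 3.4877
7 28 load 3.5259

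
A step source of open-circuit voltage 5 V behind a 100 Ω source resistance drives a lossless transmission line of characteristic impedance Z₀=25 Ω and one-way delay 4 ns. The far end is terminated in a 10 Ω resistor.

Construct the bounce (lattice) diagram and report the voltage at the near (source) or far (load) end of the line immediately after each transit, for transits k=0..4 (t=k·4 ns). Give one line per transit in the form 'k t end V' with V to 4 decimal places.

0 0 source 1.0000
1 4 load 0.5714
2 8 source 0.3143
3 12 load 0.4245
4 16 source 0.4906

Γ_L=-0.428571, Γ_S=0.600000; launch V₁=5·25/125=1.000000
k=0 src: V=1.0000
k=1 load: inc=1.000000, refl=1.000000·-0.428571=-0.4286; V=0.000000+1.000000+-0.428571=0.5714
k=2 src: inc=-0.428571, refl=-0.428571·0.600000=-0.2571; V=1.000000+-0.428571+-0.257143=0.3143
k=3 load: inc=-0.257143, refl=-0.257143·-0.428571=0.1102; V=0.571429+-0.257143+0.110204=0.4245
k=4 src: inc=0.110204, refl=0.110204·0.600000=0.0661; V=0.314286+0.110204+0.066122=0.4906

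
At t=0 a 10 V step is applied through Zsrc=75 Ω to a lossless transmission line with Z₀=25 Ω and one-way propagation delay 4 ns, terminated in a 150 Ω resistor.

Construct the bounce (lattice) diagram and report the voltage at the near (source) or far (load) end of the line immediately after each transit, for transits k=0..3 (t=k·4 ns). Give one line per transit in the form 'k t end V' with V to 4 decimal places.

Γ_L=0.714286, Γ_S=0.500000; launch V₁=10·25/100=2.500000
k=0 src: V=2.5000
k=1 load: inc=2.500000, refl=2.500000·0.714286=1.7857; V=0.000000+2.500000+1.785714=4.2857
k=2 src: inc=1.785714, refl=1.785714·0.500000=0.8929; V=2.500000+1.785714+0.892857=5.1786
k=3 load: inc=0.892857, refl=0.892857·0.714286=0.6378; V=4.285714+0.892857+0.637755=5.8163

0 0 source 2.5000
1 4 load 4.2857
2 8 source 5.1786
3 12 load 5.8163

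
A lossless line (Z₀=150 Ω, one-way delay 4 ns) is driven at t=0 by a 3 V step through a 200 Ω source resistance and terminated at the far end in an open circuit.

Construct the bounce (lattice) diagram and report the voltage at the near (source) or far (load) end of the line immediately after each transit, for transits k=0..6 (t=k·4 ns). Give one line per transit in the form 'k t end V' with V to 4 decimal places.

Γ_L=1.000000, Γ_S=0.142857; launch V₁=3·150/350=1.285714
k=0 src: V=1.2857
k=1 load: inc=1.285714, refl=1.285714·1.000000=1.2857; V=0.000000+1.285714+1.285714=2.5714
k=2 src: inc=1.285714, refl=1.285714·0.142857=0.1837; V=1.285714+1.285714+0.183673=2.7551
k=3 load: inc=0.183673, refl=0.183673·1.000000=0.1837; V=2.571429+0.183673+0.183673=2.9388
k=4 src: inc=0.183673, refl=0.183673·0.142857=0.0262; V=2.755102+0.183673+0.026239=2.9650
k=5 load: inc=0.026239, refl=0.026239·1.000000=0.0262; V=2.938776+0.026239+0.026239=2.9913
k=6 src: inc=0.026239, refl=0.026239·0.142857=0.0037; V=2.965015+0.026239+0.003748=2.9950

0 0 source 1.2857
1 4 load 2.5714
2 8 source 2.7551
3 12 load 2.9388
4 16 source 2.9650
5 20 load 2.9913
6 24 source 2.9950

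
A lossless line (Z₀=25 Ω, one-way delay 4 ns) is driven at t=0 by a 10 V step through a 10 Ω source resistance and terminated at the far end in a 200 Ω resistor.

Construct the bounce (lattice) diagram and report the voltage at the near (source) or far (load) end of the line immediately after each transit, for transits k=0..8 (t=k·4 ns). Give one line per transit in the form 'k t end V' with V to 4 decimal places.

0 0 source 7.1429
1 4 load 12.6984
2 8 source 10.3175
3 12 load 8.4656
4 16 source 9.2593
5 20 load 9.8765
6 24 source 9.6120
7 28 load 9.4062
8 32 source 9.4944

Γ_L=0.777778, Γ_S=-0.428571; launch V₁=10·25/35=7.142857
k=0 src: V=7.1429
k=1 load: inc=7.142857, refl=7.142857·0.777778=5.5556; V=0.000000+7.142857+5.555556=12.6984
k=2 src: inc=5.555556, refl=5.555556·-0.428571=-2.3810; V=7.142857+5.555556+-2.380952=10.3175
k=3 load: inc=-2.380952, refl=-2.380952·0.777778=-1.8519; V=12.698413+-2.380952+-1.851852=8.4656
k=4 src: inc=-1.851852, refl=-1.851852·-0.428571=0.7937; V=10.317460+-1.851852+0.793651=9.2593
k=5 load: inc=0.793651, refl=0.793651·0.777778=0.6173; V=8.465608+0.793651+0.617284=9.8765
k=6 src: inc=0.617284, refl=0.617284·-0.428571=-0.2646; V=9.259259+0.617284+-0.264550=9.6120
k=7 load: inc=-0.264550, refl=-0.264550·0.777778=-0.2058; V=9.876543+-0.264550+-0.205761=9.4062
k=8 src: inc=-0.205761, refl=-0.205761·-0.428571=0.0882; V=9.611993+-0.205761+0.088183=9.4944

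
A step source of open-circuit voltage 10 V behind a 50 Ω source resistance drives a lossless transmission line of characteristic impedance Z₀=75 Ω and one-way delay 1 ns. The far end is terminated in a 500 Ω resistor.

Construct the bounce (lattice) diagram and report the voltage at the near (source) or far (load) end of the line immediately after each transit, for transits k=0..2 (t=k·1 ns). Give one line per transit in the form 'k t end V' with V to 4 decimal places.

Γ_L=0.739130, Γ_S=-0.200000; launch V₁=10·75/125=6.000000
k=0 src: V=6.0000
k=1 load: inc=6.000000, refl=6.000000·0.739130=4.4348; V=0.000000+6.000000+4.434783=10.4348
k=2 src: inc=4.434783, refl=4.434783·-0.200000=-0.8870; V=6.000000+4.434783+-0.886957=9.5478

0 0 source 6.0000
1 1 load 10.4348
2 2 source 9.5478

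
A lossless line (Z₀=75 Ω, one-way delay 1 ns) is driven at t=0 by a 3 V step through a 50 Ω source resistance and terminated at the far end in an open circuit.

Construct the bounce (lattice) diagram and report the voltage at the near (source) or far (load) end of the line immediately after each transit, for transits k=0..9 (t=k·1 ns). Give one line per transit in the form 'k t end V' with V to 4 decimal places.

Γ_L=1.000000, Γ_S=-0.200000; launch V₁=3·75/125=1.800000
k=0 src: V=1.8000
k=1 load: inc=1.800000, refl=1.800000·1.000000=1.8000; V=0.000000+1.800000+1.800000=3.6000
k=2 src: inc=1.800000, refl=1.800000·-0.200000=-0.3600; V=1.800000+1.800000+-0.360000=3.2400
k=3 load: inc=-0.360000, refl=-0.360000·1.000000=-0.3600; V=3.600000+-0.360000+-0.360000=2.8800
k=4 src: inc=-0.360000, refl=-0.360000·-0.200000=0.0720; V=3.240000+-0.360000+0.072000=2.9520
k=5 load: inc=0.072000, refl=0.072000·1.000000=0.0720; V=2.880000+0.072000+0.072000=3.0240
k=6 src: inc=0.072000, refl=0.072000·-0.200000=-0.0144; V=2.952000+0.072000+-0.014400=3.0096
k=7 load: inc=-0.014400, refl=-0.014400·1.000000=-0.0144; V=3.024000+-0.014400+-0.014400=2.9952
k=8 src: inc=-0.014400, refl=-0.014400·-0.200000=0.0029; V=3.009600+-0.014400+0.002880=2.9981
k=9 load: inc=0.002880, refl=0.002880·1.000000=0.0029; V=2.995200+0.002880+0.002880=3.0010

0 0 source 1.8000
1 1 load 3.6000
2 2 source 3.2400
3 3 load 2.8800
4 4 source 2.9520
5 5 load 3.0240
6 6 source 3.0096
7 7 load 2.9952
8 8 source 2.9981
9 9 load 3.0010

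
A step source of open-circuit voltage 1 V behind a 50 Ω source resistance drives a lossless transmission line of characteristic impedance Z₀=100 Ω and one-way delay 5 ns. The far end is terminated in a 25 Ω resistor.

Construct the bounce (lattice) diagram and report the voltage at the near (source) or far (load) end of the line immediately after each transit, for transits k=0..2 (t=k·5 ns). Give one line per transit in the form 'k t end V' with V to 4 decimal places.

Γ_L=-0.600000, Γ_S=-0.333333; launch V₁=1·100/150=0.666667
k=0 src: V=0.6667
k=1 load: inc=0.666667, refl=0.666667·-0.600000=-0.4000; V=0.000000+0.666667+-0.400000=0.2667
k=2 src: inc=-0.400000, refl=-0.400000·-0.333333=0.1333; V=0.666667+-0.400000+0.133333=0.4000

0 0 source 0.6667
1 5 load 0.2667
2 10 source 0.4000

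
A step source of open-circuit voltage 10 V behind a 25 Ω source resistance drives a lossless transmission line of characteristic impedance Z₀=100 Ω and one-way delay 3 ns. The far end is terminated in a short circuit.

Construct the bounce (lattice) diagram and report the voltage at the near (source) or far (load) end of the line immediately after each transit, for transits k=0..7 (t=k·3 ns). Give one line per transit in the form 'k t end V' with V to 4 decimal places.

0 0 source 8.0000
1 3 load 0.0000
2 6 source 4.8000
3 9 load 0.0000
4 12 source 2.8800
5 15 load 0.0000
6 18 source 1.7280
7 21 load 0.0000

Γ_L=-1.000000, Γ_S=-0.600000; launch V₁=10·100/125=8.000000
k=0 src: V=8.0000
k=1 load: inc=8.000000, refl=8.000000·-1.000000=-8.0000; V=0.000000+8.000000+-8.000000=0.0000
k=2 src: inc=-8.000000, refl=-8.000000·-0.600000=4.8000; V=8.000000+-8.000000+4.800000=4.8000
k=3 load: inc=4.800000, refl=4.800000·-1.000000=-4.8000; V=0.000000+4.800000+-4.800000=0.0000
k=4 src: inc=-4.800000, refl=-4.800000·-0.600000=2.8800; V=4.800000+-4.800000+2.880000=2.8800
k=5 load: inc=2.880000, refl=2.880000·-1.000000=-2.8800; V=0.000000+2.880000+-2.880000=0.0000
k=6 src: inc=-2.880000, refl=-2.880000·-0.600000=1.7280; V=2.880000+-2.880000+1.728000=1.7280
k=7 load: inc=1.728000, refl=1.728000·-1.000000=-1.7280; V=0.000000+1.728000+-1.728000=0.0000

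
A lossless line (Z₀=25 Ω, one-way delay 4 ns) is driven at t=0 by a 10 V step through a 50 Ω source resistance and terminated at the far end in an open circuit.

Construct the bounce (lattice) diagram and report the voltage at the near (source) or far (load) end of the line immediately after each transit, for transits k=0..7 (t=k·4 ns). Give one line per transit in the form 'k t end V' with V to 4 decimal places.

0 0 source 3.3333
1 4 load 6.6667
2 8 source 7.7778
3 12 load 8.8889
4 16 source 9.2593
5 20 load 9.6296
6 24 source 9.7531
7 28 load 9.8765

Γ_L=1.000000, Γ_S=0.333333; launch V₁=10·25/75=3.333333
k=0 src: V=3.3333
k=1 load: inc=3.333333, refl=3.333333·1.000000=3.3333; V=0.000000+3.333333+3.333333=6.6667
k=2 src: inc=3.333333, refl=3.333333·0.333333=1.1111; V=3.333333+3.333333+1.111111=7.7778
k=3 load: inc=1.111111, refl=1.111111·1.000000=1.1111; V=6.666667+1.111111+1.111111=8.8889
k=4 src: inc=1.111111, refl=1.111111·0.333333=0.3704; V=7.777778+1.111111+0.370370=9.2593
k=5 load: inc=0.370370, refl=0.370370·1.000000=0.3704; V=8.888889+0.370370+0.370370=9.6296
k=6 src: inc=0.370370, refl=0.370370·0.333333=0.1235; V=9.259259+0.370370+0.123457=9.7531
k=7 load: inc=0.123457, refl=0.123457·1.000000=0.1235; V=9.629630+0.123457+0.123457=9.8765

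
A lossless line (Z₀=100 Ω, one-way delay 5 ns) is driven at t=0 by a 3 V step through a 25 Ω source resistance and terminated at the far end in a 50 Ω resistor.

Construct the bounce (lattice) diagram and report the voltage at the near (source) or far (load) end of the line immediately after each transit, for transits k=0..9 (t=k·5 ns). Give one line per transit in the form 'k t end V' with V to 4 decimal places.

Γ_L=-0.333333, Γ_S=-0.600000; launch V₁=3·100/125=2.400000
k=0 src: V=2.4000
k=1 load: inc=2.400000, refl=2.400000·-0.333333=-0.8000; V=0.000000+2.400000+-0.800000=1.6000
k=2 src: inc=-0.800000, refl=-0.800000·-0.600000=0.4800; V=2.400000+-0.800000+0.480000=2.0800
k=3 load: inc=0.480000, refl=0.480000·-0.333333=-0.1600; V=1.600000+0.480000+-0.160000=1.9200
k=4 src: inc=-0.160000, refl=-0.160000·-0.600000=0.0960; V=2.080000+-0.160000+0.096000=2.0160
k=5 load: inc=0.096000, refl=0.096000·-0.333333=-0.0320; V=1.920000+0.096000+-0.032000=1.9840
k=6 src: inc=-0.032000, refl=-0.032000·-0.600000=0.0192; V=2.016000+-0.032000+0.019200=2.0032
k=7 load: inc=0.019200, refl=0.019200·-0.333333=-0.0064; V=1.984000+0.019200+-0.006400=1.9968
k=8 src: inc=-0.006400, refl=-0.006400·-0.600000=0.0038; V=2.003200+-0.006400+0.003840=2.0006
k=9 load: inc=0.003840, refl=0.003840·-0.333333=-0.0013; V=1.996800+0.003840+-0.001280=1.9994

0 0 source 2.4000
1 5 load 1.6000
2 10 source 2.0800
3 15 load 1.9200
4 20 source 2.0160
5 25 load 1.9840
6 30 source 2.0032
7 35 load 1.9968
8 40 source 2.0006
9 45 load 1.9994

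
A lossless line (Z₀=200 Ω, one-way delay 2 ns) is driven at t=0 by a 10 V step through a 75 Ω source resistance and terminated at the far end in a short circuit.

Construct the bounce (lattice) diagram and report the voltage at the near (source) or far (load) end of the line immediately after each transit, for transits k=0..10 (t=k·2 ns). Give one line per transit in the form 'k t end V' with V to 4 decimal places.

Γ_L=-1.000000, Γ_S=-0.454545; launch V₁=10·200/275=7.272727
k=0 src: V=7.2727
k=1 load: inc=7.272727, refl=7.272727·-1.000000=-7.2727; V=0.000000+7.272727+-7.272727=0.0000
k=2 src: inc=-7.272727, refl=-7.272727·-0.454545=3.3058; V=7.272727+-7.272727+3.305785=3.3058
k=3 load: inc=3.305785, refl=3.305785·-1.000000=-3.3058; V=0.000000+3.305785+-3.305785=0.0000
k=4 src: inc=-3.305785, refl=-3.305785·-0.454545=1.5026; V=3.305785+-3.305785+1.502630=1.5026
k=5 load: inc=1.502630, refl=1.502630·-1.000000=-1.5026; V=0.000000+1.502630+-1.502630=0.0000
k=6 src: inc=-1.502630, refl=-1.502630·-0.454545=0.6830; V=1.502630+-1.502630+0.683013=0.6830
k=7 load: inc=0.683013, refl=0.683013·-1.000000=-0.6830; V=0.000000+0.683013+-0.683013=0.0000
k=8 src: inc=-0.683013, refl=-0.683013·-0.454545=0.3105; V=0.683013+-0.683013+0.310461=0.3105
k=9 load: inc=0.310461, refl=0.310461·-1.000000=-0.3105; V=0.000000+0.310461+-0.310461=0.0000
k=10 src: inc=-0.310461, refl=-0.310461·-0.454545=0.1411; V=0.310461+-0.310461+0.141118=0.1411

0 0 source 7.2727
1 2 load 0.0000
2 4 source 3.3058
3 6 load 0.0000
4 8 source 1.5026
5 10 load 0.0000
6 12 source 0.6830
7 14 load 0.0000
8 16 source 0.3105
9 18 load 0.0000
10 20 source 0.1411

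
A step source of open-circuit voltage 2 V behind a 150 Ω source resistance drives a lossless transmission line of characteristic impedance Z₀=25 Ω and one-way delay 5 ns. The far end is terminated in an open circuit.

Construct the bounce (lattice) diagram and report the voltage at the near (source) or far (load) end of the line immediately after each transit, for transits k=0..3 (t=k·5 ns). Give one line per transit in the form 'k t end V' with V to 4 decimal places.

0 0 source 0.2857
1 5 load 0.5714
2 10 source 0.7755
3 15 load 0.9796

Γ_L=1.000000, Γ_S=0.714286; launch V₁=2·25/175=0.285714
k=0 src: V=0.2857
k=1 load: inc=0.285714, refl=0.285714·1.000000=0.2857; V=0.000000+0.285714+0.285714=0.5714
k=2 src: inc=0.285714, refl=0.285714·0.714286=0.2041; V=0.285714+0.285714+0.204082=0.7755
k=3 load: inc=0.204082, refl=0.204082·1.000000=0.2041; V=0.571429+0.204082+0.204082=0.9796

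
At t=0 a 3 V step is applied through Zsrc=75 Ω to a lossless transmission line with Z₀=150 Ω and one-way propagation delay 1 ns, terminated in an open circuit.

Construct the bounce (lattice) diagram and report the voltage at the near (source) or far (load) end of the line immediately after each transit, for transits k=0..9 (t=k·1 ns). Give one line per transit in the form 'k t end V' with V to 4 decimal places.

Γ_L=1.000000, Γ_S=-0.333333; launch V₁=3·150/225=2.000000
k=0 src: V=2.0000
k=1 load: inc=2.000000, refl=2.000000·1.000000=2.0000; V=0.000000+2.000000+2.000000=4.0000
k=2 src: inc=2.000000, refl=2.000000·-0.333333=-0.6667; V=2.000000+2.000000+-0.666667=3.3333
k=3 load: inc=-0.666667, refl=-0.666667·1.000000=-0.6667; V=4.000000+-0.666667+-0.666667=2.6667
k=4 src: inc=-0.666667, refl=-0.666667·-0.333333=0.2222; V=3.333333+-0.666667+0.222222=2.8889
k=5 load: inc=0.222222, refl=0.222222·1.000000=0.2222; V=2.666667+0.222222+0.222222=3.1111
k=6 src: inc=0.222222, refl=0.222222·-0.333333=-0.0741; V=2.888889+0.222222+-0.074074=3.0370
k=7 load: inc=-0.074074, refl=-0.074074·1.000000=-0.0741; V=3.111111+-0.074074+-0.074074=2.9630
k=8 src: inc=-0.074074, refl=-0.074074·-0.333333=0.0247; V=3.037037+-0.074074+0.024691=2.9877
k=9 load: inc=0.024691, refl=0.024691·1.000000=0.0247; V=2.962963+0.024691+0.024691=3.0123

0 0 source 2.0000
1 1 load 4.0000
2 2 source 3.3333
3 3 load 2.6667
4 4 source 2.8889
5 5 load 3.1111
6 6 source 3.0370
7 7 load 2.9630
8 8 source 2.9877
9 9 load 3.0123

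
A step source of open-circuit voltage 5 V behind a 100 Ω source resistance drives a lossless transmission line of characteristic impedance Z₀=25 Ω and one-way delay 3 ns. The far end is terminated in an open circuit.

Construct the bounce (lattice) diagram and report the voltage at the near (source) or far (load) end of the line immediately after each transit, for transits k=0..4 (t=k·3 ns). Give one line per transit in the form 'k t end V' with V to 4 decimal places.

Γ_L=1.000000, Γ_S=0.600000; launch V₁=5·25/125=1.000000
k=0 src: V=1.0000
k=1 load: inc=1.000000, refl=1.000000·1.000000=1.0000; V=0.000000+1.000000+1.000000=2.0000
k=2 src: inc=1.000000, refl=1.000000·0.600000=0.6000; V=1.000000+1.000000+0.600000=2.6000
k=3 load: inc=0.600000, refl=0.600000·1.000000=0.6000; V=2.000000+0.600000+0.600000=3.2000
k=4 src: inc=0.600000, refl=0.600000·0.600000=0.3600; V=2.600000+0.600000+0.360000=3.5600

0 0 source 1.0000
1 3 load 2.0000
2 6 source 2.6000
3 9 load 3.2000
4 12 source 3.5600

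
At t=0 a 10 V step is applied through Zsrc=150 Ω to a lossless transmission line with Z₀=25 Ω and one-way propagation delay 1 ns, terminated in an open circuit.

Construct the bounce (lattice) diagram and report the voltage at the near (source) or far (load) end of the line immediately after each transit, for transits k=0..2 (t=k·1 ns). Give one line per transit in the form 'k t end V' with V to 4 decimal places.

0 0 source 1.4286
1 1 load 2.8571
2 2 source 3.8776

Γ_L=1.000000, Γ_S=0.714286; launch V₁=10·25/175=1.428571
k=0 src: V=1.4286
k=1 load: inc=1.428571, refl=1.428571·1.000000=1.4286; V=0.000000+1.428571+1.428571=2.8571
k=2 src: inc=1.428571, refl=1.428571·0.714286=1.0204; V=1.428571+1.428571+1.020408=3.8776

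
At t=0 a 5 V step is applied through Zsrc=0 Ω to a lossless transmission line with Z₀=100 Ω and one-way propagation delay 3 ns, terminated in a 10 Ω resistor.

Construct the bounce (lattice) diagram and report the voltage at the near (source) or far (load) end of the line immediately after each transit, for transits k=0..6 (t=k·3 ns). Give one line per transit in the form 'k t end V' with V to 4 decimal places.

0 0 source 5.0000
1 3 load 0.9091
2 6 source 5.0000
3 9 load 1.6529
4 12 source 5.0000
5 15 load 2.2615
6 18 source 5.0000

Γ_L=-0.818182, Γ_S=-1.000000; launch V₁=5·100/100=5.000000
k=0 src: V=5.0000
k=1 load: inc=5.000000, refl=5.000000·-0.818182=-4.0909; V=0.000000+5.000000+-4.090909=0.9091
k=2 src: inc=-4.090909, refl=-4.090909·-1.000000=4.0909; V=5.000000+-4.090909+4.090909=5.0000
k=3 load: inc=4.090909, refl=4.090909·-0.818182=-3.3471; V=0.909091+4.090909+-3.347107=1.6529
k=4 src: inc=-3.347107, refl=-3.347107·-1.000000=3.3471; V=5.000000+-3.347107+3.347107=5.0000
k=5 load: inc=3.347107, refl=3.347107·-0.818182=-2.7385; V=1.652893+3.347107+-2.738542=2.2615
k=6 src: inc=-2.738542, refl=-2.738542·-1.000000=2.7385; V=5.000000+-2.738542+2.738542=5.0000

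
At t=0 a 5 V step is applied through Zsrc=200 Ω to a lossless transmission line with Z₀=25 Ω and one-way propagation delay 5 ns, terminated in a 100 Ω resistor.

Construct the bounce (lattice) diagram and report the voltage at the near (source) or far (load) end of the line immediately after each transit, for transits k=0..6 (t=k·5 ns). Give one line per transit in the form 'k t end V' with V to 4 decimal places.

Γ_L=0.600000, Γ_S=0.777778; launch V₁=5·25/225=0.555556
k=0 src: V=0.5556
k=1 load: inc=0.555556, refl=0.555556·0.600000=0.3333; V=0.000000+0.555556+0.333333=0.8889
k=2 src: inc=0.333333, refl=0.333333·0.777778=0.2593; V=0.555556+0.333333+0.259259=1.1481
k=3 load: inc=0.259259, refl=0.259259·0.600000=0.1556; V=0.888889+0.259259+0.155556=1.3037
k=4 src: inc=0.155556, refl=0.155556·0.777778=0.1210; V=1.148148+0.155556+0.120988=1.4247
k=5 load: inc=0.120988, refl=0.120988·0.600000=0.0726; V=1.303704+0.120988+0.072593=1.4973
k=6 src: inc=0.072593, refl=0.072593·0.777778=0.0565; V=1.424691+0.072593+0.056461=1.5537

0 0 source 0.5556
1 5 load 0.8889
2 10 source 1.1481
3 15 load 1.3037
4 20 source 1.4247
5 25 load 1.4973
6 30 source 1.5537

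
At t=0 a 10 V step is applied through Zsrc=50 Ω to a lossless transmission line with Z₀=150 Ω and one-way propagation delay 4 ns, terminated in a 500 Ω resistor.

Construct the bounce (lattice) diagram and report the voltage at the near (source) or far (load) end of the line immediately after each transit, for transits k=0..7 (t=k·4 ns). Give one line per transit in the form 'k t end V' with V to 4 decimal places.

Γ_L=0.538462, Γ_S=-0.500000; launch V₁=10·150/200=7.500000
k=0 src: V=7.5000
k=1 load: inc=7.500000, refl=7.500000·0.538462=4.0385; V=0.000000+7.500000+4.038462=11.5385
k=2 src: inc=4.038462, refl=4.038462·-0.500000=-2.0192; V=7.500000+4.038462+-2.019231=9.5192
k=3 load: inc=-2.019231, refl=-2.019231·0.538462=-1.0873; V=11.538462+-2.019231+-1.087278=8.4320
k=4 src: inc=-1.087278, refl=-1.087278·-0.500000=0.5436; V=9.519231+-1.087278+0.543639=8.9756
k=5 load: inc=0.543639, refl=0.543639·0.538462=0.2927; V=8.431953+0.543639+0.292729=9.2683
k=6 src: inc=0.292729, refl=0.292729·-0.500000=-0.1464; V=8.975592+0.292729+-0.146364=9.1220
k=7 load: inc=-0.146364, refl=-0.146364·0.538462=-0.0788; V=9.268320+-0.146364+-0.078812=9.0431

0 0 source 7.5000
1 4 load 11.5385
2 8 source 9.5192
3 12 load 8.4320
4 16 source 8.9756
5 20 load 9.2683
6 24 source 9.1220
7 28 load 9.0431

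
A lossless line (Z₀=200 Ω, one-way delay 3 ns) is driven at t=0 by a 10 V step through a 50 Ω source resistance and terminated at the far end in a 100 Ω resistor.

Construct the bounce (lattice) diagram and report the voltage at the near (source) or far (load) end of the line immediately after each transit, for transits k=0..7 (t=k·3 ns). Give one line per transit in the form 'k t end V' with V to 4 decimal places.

0 0 source 8.0000
1 3 load 5.3333
2 6 source 6.9333
3 9 load 6.4000
4 12 source 6.7200
5 15 load 6.6133
6 18 source 6.6773
7 21 load 6.6560

Γ_L=-0.333333, Γ_S=-0.600000; launch V₁=10·200/250=8.000000
k=0 src: V=8.0000
k=1 load: inc=8.000000, refl=8.000000·-0.333333=-2.6667; V=0.000000+8.000000+-2.666667=5.3333
k=2 src: inc=-2.666667, refl=-2.666667·-0.600000=1.6000; V=8.000000+-2.666667+1.600000=6.9333
k=3 load: inc=1.600000, refl=1.600000·-0.333333=-0.5333; V=5.333333+1.600000+-0.533333=6.4000
k=4 src: inc=-0.533333, refl=-0.533333·-0.600000=0.3200; V=6.933333+-0.533333+0.320000=6.7200
k=5 load: inc=0.320000, refl=0.320000·-0.333333=-0.1067; V=6.400000+0.320000+-0.106667=6.6133
k=6 src: inc=-0.106667, refl=-0.106667·-0.600000=0.0640; V=6.720000+-0.106667+0.064000=6.6773
k=7 load: inc=0.064000, refl=0.064000·-0.333333=-0.0213; V=6.613333+0.064000+-0.021333=6.6560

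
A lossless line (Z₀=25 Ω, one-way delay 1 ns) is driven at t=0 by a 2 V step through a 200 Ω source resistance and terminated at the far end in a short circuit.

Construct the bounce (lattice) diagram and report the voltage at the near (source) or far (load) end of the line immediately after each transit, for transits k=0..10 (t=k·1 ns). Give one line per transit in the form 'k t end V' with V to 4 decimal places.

0 0 source 0.2222
1 1 load 0.0000
2 2 source -0.1728
3 3 load 0.0000
4 4 source 0.1344
5 5 load 0.0000
6 6 source -0.1046
7 7 load 0.0000
8 8 source 0.0813
9 9 load 0.0000
10 10 source -0.0633

Γ_L=-1.000000, Γ_S=0.777778; launch V₁=2·25/225=0.222222
k=0 src: V=0.2222
k=1 load: inc=0.222222, refl=0.222222·-1.000000=-0.2222; V=0.000000+0.222222+-0.222222=0.0000
k=2 src: inc=-0.222222, refl=-0.222222·0.777778=-0.1728; V=0.222222+-0.222222+-0.172840=-0.1728
k=3 load: inc=-0.172840, refl=-0.172840·-1.000000=0.1728; V=0.000000+-0.172840+0.172840=0.0000
k=4 src: inc=0.172840, refl=0.172840·0.777778=0.1344; V=-0.172840+0.172840+0.134431=0.1344
k=5 load: inc=0.134431, refl=0.134431·-1.000000=-0.1344; V=0.000000+0.134431+-0.134431=0.0000
k=6 src: inc=-0.134431, refl=-0.134431·0.777778=-0.1046; V=0.134431+-0.134431+-0.104557=-0.1046
k=7 load: inc=-0.104557, refl=-0.104557·-1.000000=0.1046; V=0.000000+-0.104557+0.104557=0.0000
k=8 src: inc=0.104557, refl=0.104557·0.777778=0.0813; V=-0.104557+0.104557+0.081322=0.0813
k=9 load: inc=0.081322, refl=0.081322·-1.000000=-0.0813; V=0.000000+0.081322+-0.081322=0.0000
k=10 src: inc=-0.081322, refl=-0.081322·0.777778=-0.0633; V=0.081322+-0.081322+-0.063251=-0.0633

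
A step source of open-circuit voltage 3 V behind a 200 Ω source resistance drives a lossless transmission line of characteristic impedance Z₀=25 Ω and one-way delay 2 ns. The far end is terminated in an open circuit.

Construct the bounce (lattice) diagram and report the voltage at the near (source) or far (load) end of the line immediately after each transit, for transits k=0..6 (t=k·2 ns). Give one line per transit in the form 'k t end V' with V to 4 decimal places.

Γ_L=1.000000, Γ_S=0.777778; launch V₁=3·25/225=0.333333
k=0 src: V=0.3333
k=1 load: inc=0.333333, refl=0.333333·1.000000=0.3333; V=0.000000+0.333333+0.333333=0.6667
k=2 src: inc=0.333333, refl=0.333333·0.777778=0.2593; V=0.333333+0.333333+0.259259=0.9259
k=3 load: inc=0.259259, refl=0.259259·1.000000=0.2593; V=0.666667+0.259259+0.259259=1.1852
k=4 src: inc=0.259259, refl=0.259259·0.777778=0.2016; V=0.925926+0.259259+0.201646=1.3868
k=5 load: inc=0.201646, refl=0.201646·1.000000=0.2016; V=1.185185+0.201646+0.201646=1.5885
k=6 src: inc=0.201646, refl=0.201646·0.777778=0.1568; V=1.386831+0.201646+0.156836=1.7453

0 0 source 0.3333
1 2 load 0.6667
2 4 source 0.9259
3 6 load 1.1852
4 8 source 1.3868
5 10 load 1.5885
6 12 source 1.7453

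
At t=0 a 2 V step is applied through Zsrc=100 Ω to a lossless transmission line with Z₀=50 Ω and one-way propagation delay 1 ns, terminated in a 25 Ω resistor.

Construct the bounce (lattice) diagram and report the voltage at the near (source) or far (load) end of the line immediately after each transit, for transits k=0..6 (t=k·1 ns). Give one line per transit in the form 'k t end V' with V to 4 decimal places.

0 0 source 0.6667
1 1 load 0.4444
2 2 source 0.3704
3 3 load 0.3951
4 4 source 0.4033
5 5 load 0.4005
6 6 source 0.3996

Γ_L=-0.333333, Γ_S=0.333333; launch V₁=2·50/150=0.666667
k=0 src: V=0.6667
k=1 load: inc=0.666667, refl=0.666667·-0.333333=-0.2222; V=0.000000+0.666667+-0.222222=0.4444
k=2 src: inc=-0.222222, refl=-0.222222·0.333333=-0.0741; V=0.666667+-0.222222+-0.074074=0.3704
k=3 load: inc=-0.074074, refl=-0.074074·-0.333333=0.0247; V=0.444444+-0.074074+0.024691=0.3951
k=4 src: inc=0.024691, refl=0.024691·0.333333=0.0082; V=0.370370+0.024691+0.008230=0.4033
k=5 load: inc=0.008230, refl=0.008230·-0.333333=-0.0027; V=0.395062+0.008230+-0.002743=0.4005
k=6 src: inc=-0.002743, refl=-0.002743·0.333333=-0.0009; V=0.403292+-0.002743+-0.000914=0.3996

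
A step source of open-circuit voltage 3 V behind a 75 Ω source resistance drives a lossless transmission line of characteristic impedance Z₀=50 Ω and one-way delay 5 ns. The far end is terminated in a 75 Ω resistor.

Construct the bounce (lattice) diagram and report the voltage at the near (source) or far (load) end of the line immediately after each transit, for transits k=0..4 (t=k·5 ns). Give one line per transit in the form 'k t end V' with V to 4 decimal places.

Γ_L=0.200000, Γ_S=0.200000; launch V₁=3·50/125=1.200000
k=0 src: V=1.2000
k=1 load: inc=1.200000, refl=1.200000·0.200000=0.2400; V=0.000000+1.200000+0.240000=1.4400
k=2 src: inc=0.240000, refl=0.240000·0.200000=0.0480; V=1.200000+0.240000+0.048000=1.4880
k=3 load: inc=0.048000, refl=0.048000·0.200000=0.0096; V=1.440000+0.048000+0.009600=1.4976
k=4 src: inc=0.009600, refl=0.009600·0.200000=0.0019; V=1.488000+0.009600+0.001920=1.4995

0 0 source 1.2000
1 5 load 1.4400
2 10 source 1.4880
3 15 load 1.4976
4 20 source 1.4995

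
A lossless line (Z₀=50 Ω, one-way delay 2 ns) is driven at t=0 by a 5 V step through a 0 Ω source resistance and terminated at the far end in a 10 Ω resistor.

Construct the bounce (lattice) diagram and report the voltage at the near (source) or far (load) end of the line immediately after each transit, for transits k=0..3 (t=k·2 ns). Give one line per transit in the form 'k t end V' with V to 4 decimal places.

Γ_L=-0.666667, Γ_S=-1.000000; launch V₁=5·50/50=5.000000
k=0 src: V=5.0000
k=1 load: inc=5.000000, refl=5.000000·-0.666667=-3.3333; V=0.000000+5.000000+-3.333333=1.6667
k=2 src: inc=-3.333333, refl=-3.333333·-1.000000=3.3333; V=5.000000+-3.333333+3.333333=5.0000
k=3 load: inc=3.333333, refl=3.333333·-0.666667=-2.2222; V=1.666667+3.333333+-2.222222=2.7778

0 0 source 5.0000
1 2 load 1.6667
2 4 source 5.0000
3 6 load 2.7778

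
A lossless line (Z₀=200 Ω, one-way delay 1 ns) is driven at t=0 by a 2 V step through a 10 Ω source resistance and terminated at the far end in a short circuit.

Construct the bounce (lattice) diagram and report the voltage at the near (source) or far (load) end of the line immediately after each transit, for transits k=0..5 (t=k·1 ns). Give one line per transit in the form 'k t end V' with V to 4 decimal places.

Γ_L=-1.000000, Γ_S=-0.904762; launch V₁=2·200/210=1.904762
k=0 src: V=1.9048
k=1 load: inc=1.904762, refl=1.904762·-1.000000=-1.9048; V=0.000000+1.904762+-1.904762=0.0000
k=2 src: inc=-1.904762, refl=-1.904762·-0.904762=1.7234; V=1.904762+-1.904762+1.723356=1.7234
k=3 load: inc=1.723356, refl=1.723356·-1.000000=-1.7234; V=0.000000+1.723356+-1.723356=0.0000
k=4 src: inc=-1.723356, refl=-1.723356·-0.904762=1.5592; V=1.723356+-1.723356+1.559227=1.5592
k=5 load: inc=1.559227, refl=1.559227·-1.000000=-1.5592; V=0.000000+1.559227+-1.559227=0.0000

0 0 source 1.9048
1 1 load 0.0000
2 2 source 1.7234
3 3 load 0.0000
4 4 source 1.5592
5 5 load 0.0000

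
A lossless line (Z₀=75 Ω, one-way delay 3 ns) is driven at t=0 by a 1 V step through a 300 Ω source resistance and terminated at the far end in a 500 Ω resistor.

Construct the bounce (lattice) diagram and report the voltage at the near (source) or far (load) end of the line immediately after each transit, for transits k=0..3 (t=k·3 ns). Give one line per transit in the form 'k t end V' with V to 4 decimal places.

Γ_L=0.739130, Γ_S=0.600000; launch V₁=1·75/375=0.200000
k=0 src: V=0.2000
k=1 load: inc=0.200000, refl=0.200000·0.739130=0.1478; V=0.000000+0.200000+0.147826=0.3478
k=2 src: inc=0.147826, refl=0.147826·0.600000=0.0887; V=0.200000+0.147826+0.088696=0.4365
k=3 load: inc=0.088696, refl=0.088696·0.739130=0.0656; V=0.347826+0.088696+0.065558=0.5021

0 0 source 0.2000
1 3 load 0.3478
2 6 source 0.4365
3 9 load 0.5021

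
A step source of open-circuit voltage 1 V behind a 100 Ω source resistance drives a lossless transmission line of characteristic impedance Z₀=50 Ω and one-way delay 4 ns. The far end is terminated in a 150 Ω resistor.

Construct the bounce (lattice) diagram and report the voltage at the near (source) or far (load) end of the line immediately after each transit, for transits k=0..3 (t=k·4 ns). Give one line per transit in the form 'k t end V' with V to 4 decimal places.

Γ_L=0.500000, Γ_S=0.333333; launch V₁=1·50/150=0.333333
k=0 src: V=0.3333
k=1 load: inc=0.333333, refl=0.333333·0.500000=0.1667; V=0.000000+0.333333+0.166667=0.5000
k=2 src: inc=0.166667, refl=0.166667·0.333333=0.0556; V=0.333333+0.166667+0.055556=0.5556
k=3 load: inc=0.055556, refl=0.055556·0.500000=0.0278; V=0.500000+0.055556+0.027778=0.5833

0 0 source 0.3333
1 4 load 0.5000
2 8 source 0.5556
3 12 load 0.5833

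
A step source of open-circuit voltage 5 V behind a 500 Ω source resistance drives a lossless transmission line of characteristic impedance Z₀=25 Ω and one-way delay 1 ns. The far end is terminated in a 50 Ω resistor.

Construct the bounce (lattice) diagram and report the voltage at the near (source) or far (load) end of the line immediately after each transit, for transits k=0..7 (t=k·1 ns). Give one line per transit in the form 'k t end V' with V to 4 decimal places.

0 0 source 0.2381
1 1 load 0.3175
2 2 source 0.3893
3 3 load 0.4132
4 4 source 0.4349
5 5 load 0.4421
6 6 source 0.4486
7 7 load 0.4508

Γ_L=0.333333, Γ_S=0.904762; launch V₁=5·25/525=0.238095
k=0 src: V=0.2381
k=1 load: inc=0.238095, refl=0.238095·0.333333=0.0794; V=0.000000+0.238095+0.079365=0.3175
k=2 src: inc=0.079365, refl=0.079365·0.904762=0.0718; V=0.238095+0.079365+0.071807=0.3893
k=3 load: inc=0.071807, refl=0.071807·0.333333=0.0239; V=0.317460+0.071807+0.023936=0.4132
k=4 src: inc=0.023936, refl=0.023936·0.904762=0.0217; V=0.389267+0.023936+0.021656=0.4349
k=5 load: inc=0.021656, refl=0.021656·0.333333=0.0072; V=0.413202+0.021656+0.007219=0.4421
k=6 src: inc=0.007219, refl=0.007219·0.904762=0.0065; V=0.434858+0.007219+0.006531=0.4486
k=7 load: inc=0.006531, refl=0.006531·0.333333=0.0022; V=0.442077+0.006531+0.002177=0.4508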